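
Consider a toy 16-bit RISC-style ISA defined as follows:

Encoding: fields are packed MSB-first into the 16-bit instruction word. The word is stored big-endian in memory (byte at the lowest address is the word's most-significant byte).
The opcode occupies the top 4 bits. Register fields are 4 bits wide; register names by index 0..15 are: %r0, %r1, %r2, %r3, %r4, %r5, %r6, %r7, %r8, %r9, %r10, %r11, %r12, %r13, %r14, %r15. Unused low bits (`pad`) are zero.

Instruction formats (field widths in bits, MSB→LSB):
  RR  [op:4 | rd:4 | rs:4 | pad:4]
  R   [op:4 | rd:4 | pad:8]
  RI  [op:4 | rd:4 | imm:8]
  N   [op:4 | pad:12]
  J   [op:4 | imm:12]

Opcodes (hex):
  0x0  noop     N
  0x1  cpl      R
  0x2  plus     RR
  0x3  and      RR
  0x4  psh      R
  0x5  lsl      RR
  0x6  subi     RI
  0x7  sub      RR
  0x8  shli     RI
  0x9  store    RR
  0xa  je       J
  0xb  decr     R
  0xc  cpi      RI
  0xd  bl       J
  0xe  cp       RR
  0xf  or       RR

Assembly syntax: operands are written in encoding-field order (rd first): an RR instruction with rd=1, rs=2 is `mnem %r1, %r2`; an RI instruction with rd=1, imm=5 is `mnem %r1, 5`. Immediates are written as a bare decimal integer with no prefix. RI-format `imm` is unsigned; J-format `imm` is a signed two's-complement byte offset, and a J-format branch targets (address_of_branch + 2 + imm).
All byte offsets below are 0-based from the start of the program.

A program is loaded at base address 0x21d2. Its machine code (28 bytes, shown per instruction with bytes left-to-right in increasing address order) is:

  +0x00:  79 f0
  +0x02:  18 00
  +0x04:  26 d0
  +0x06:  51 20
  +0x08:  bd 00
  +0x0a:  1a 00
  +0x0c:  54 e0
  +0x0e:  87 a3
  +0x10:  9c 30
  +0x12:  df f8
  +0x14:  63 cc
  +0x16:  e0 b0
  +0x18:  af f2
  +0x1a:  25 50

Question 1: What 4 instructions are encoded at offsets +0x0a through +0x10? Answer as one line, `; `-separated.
+0x0a: 1a 00 ⇒ word 0x1a00 (big)
  opcode bits[15:12]=0x1: cpl/R
  rd@[11:8]=0xa ⇒ %r10
+0x0c: 54 e0 ⇒ word 0x54e0 (big)
  opcode bits[15:12]=0x5: lsl/RR
  rd@[11:8]=0x4 ⇒ %r4
  rs@[7:4]=0xe ⇒ %r14
+0x0e: 87 a3 ⇒ word 0x87a3 (big)
  opcode bits[15:12]=0x8: shli/RI
  rd@[11:8]=0x7 ⇒ %r7
  imm@[7:0]=0xa3 ⇒ 163
+0x10: 9c 30 ⇒ word 0x9c30 (big)
  opcode bits[15:12]=0x9: store/RR
  rd@[11:8]=0xc ⇒ %r12
  rs@[7:4]=0x3 ⇒ %r3

cpl %r10; lsl %r4, %r14; shli %r7, 163; store %r12, %r3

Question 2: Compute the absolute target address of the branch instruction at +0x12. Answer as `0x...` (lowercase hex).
0x21de

@+12  big-endian(df f8) = 0xdff8
  op=0xdff8>>12=0xd ⇒ bl (J)
  imm: (w>>0)&0xfff=0xff8 (s12→-8) → -8
  target = base 0x21d2 + off 0x12 + 2 + imm -8 = 0x21de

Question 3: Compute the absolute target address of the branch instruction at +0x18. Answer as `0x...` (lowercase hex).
[18] af f2 → 0xaff2
  top 4b → 0xa → je [J]
  [11:0] imm=4082 (s12→-14) = -14
  target = base 0x21d2 + off 0x18 + 2 + imm -14 = 0x21de

0x21de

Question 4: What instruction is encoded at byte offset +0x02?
[02] 18 00 → 0x1800
  opcode bits[15:12]=0x1: cpl/R
  rd: (w>>8)&0xf=0x8 → %r8

cpl %r8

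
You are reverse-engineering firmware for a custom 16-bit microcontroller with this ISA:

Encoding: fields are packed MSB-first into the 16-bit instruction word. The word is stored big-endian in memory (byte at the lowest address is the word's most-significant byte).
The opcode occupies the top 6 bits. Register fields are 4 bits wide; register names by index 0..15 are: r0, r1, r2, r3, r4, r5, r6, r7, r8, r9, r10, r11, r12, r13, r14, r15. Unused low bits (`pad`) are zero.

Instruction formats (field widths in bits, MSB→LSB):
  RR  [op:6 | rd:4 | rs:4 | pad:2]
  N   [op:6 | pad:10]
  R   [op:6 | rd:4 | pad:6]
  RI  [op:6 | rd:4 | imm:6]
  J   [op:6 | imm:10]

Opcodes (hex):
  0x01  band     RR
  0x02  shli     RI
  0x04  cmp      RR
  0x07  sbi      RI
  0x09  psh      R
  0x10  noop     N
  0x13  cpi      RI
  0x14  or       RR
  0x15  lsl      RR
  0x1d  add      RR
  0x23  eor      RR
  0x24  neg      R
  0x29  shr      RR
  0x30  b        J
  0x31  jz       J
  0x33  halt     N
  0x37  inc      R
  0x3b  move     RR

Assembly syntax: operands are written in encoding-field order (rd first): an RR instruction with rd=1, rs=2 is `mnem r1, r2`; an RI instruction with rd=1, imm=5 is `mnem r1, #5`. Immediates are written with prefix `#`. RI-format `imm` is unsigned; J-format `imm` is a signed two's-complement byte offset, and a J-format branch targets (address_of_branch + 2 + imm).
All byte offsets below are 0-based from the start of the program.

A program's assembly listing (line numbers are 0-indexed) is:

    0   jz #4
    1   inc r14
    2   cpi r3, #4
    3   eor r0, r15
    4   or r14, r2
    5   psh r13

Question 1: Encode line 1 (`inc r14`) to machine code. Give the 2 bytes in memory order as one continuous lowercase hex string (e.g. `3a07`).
1. inc fields op=0x37:6|rd=14:4|pad=0:6 → word df80h → df 80

df80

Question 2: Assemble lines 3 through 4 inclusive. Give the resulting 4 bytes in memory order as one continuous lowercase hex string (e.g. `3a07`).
L3: eor op=0x23:6|rd=0:4|rs=15:4|pad=0:2 ⇒ 0x8c3c ⇒ big 8c 3c
L4: or op=0x14:6|rd=14:4|rs=2:4|pad=0:2 ⇒ 0x5388 ⇒ big 53 88

8c3c5388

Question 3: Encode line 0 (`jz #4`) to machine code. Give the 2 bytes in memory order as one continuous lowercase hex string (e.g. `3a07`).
line 0 (jz): pack op=0x31:6|imm=4:10 = 0xc404; big→ c4 04

c404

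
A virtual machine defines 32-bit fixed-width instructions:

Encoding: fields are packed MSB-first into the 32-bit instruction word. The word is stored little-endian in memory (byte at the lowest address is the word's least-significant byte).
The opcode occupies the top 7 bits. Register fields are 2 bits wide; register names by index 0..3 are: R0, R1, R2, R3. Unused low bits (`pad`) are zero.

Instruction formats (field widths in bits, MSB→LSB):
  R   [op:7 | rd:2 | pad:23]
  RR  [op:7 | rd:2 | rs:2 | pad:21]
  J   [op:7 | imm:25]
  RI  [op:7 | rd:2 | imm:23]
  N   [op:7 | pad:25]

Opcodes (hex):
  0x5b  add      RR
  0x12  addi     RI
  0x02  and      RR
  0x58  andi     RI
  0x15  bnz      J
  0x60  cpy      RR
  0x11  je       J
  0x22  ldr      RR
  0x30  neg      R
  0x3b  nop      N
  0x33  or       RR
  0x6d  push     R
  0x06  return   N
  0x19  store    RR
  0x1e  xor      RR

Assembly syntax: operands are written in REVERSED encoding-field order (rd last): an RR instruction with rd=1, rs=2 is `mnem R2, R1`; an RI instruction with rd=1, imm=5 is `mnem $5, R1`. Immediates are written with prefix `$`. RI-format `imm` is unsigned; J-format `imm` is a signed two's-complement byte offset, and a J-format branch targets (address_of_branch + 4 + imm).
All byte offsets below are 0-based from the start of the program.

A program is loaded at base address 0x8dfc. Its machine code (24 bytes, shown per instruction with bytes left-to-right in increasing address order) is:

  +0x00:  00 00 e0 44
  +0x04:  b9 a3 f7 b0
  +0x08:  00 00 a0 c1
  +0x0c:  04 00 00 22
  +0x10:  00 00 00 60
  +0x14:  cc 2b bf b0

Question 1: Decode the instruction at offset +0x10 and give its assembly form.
off 0x10: read 00 00 00 60 as little → 0x60000000
  op=0x60000000>>25=0x30 ⇒ neg (R)
  rd: (w>>23)&0x3=0x0 → R0

neg R0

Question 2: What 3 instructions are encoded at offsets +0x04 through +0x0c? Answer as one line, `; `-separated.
[04] b9 a3 f7 b0 → 0xb0f7a3b9
  op=0xb0f7a3b9>>25=0x58 ⇒ andi (RI)
  rd: (w>>23)&0x3=0x1 → R1
  imm: (w>>0)&0x7fffff=0x77a3b9 → $7840697
[08] 00 00 a0 c1 → 0xc1a00000
  op=0xc1a00000>>25=0x60 ⇒ cpy (RR)
  rd: (w>>23)&0x3=0x3 → R3
  rs: (w>>21)&0x3=0x1 → R1
[0c] 04 00 00 22 → 0x22000004
  op=0x22000004>>25=0x11 ⇒ je (J)
  imm: (w>>0)&0x1ffffff=0x4 → $4

andi $7840697, R1; cpy R1, R3; je $4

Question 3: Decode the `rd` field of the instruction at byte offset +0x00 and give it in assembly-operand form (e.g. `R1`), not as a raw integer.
R1

@+00  little-endian(00 00 e0 44) = 0x44e00000
  top 7b → 0x22 → ldr [RR]
  [24:23] rd=1 = R1
  [22:21] rs=3 = R3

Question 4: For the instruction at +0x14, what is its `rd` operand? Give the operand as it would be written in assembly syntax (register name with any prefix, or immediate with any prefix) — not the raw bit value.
[14] cc 2b bf b0 → 0xb0bf2bcc
  opcode bits[31:25]=0x58: andi/RI
  rd@[24:23]=0x1 ⇒ R1
  imm@[22:0]=0x3f2bcc ⇒ $4139980

R1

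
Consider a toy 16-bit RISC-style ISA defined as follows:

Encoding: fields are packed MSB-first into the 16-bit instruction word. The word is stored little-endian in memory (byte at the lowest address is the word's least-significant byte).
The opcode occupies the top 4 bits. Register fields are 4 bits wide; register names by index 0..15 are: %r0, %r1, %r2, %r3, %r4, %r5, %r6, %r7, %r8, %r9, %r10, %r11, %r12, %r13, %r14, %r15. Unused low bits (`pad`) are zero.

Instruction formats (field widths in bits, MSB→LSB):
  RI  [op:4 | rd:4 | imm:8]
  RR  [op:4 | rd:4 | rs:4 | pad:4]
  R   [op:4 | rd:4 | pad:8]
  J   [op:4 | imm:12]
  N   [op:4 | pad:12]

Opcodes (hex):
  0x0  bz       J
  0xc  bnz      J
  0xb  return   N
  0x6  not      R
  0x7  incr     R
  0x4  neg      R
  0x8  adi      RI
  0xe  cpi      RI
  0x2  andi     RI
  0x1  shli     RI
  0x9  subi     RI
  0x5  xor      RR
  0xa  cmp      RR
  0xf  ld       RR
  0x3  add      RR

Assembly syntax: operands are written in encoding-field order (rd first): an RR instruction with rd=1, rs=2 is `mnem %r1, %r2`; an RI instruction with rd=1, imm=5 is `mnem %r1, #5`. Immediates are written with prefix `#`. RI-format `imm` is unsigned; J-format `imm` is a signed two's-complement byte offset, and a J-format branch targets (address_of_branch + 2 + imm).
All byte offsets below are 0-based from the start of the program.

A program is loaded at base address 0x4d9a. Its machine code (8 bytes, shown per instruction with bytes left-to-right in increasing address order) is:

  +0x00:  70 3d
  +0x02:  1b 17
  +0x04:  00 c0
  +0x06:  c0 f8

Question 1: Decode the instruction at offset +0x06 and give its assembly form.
ld %r8, %r12

+0x06: c0 f8 ⇒ word 0xf8c0 (little)
  top 4b → 0xf → ld [RR]
  rd: (w>>8)&0xf=0x8 → %r8
  rs: (w>>4)&0xf=0xc → %r12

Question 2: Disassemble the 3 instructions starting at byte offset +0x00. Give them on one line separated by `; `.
off 0x00: read 70 3d as little → 0x3d70
  op=0x3d70>>12=0x3 ⇒ add (RR)
  rd@[11:8]=0xd ⇒ %r13
  rs@[7:4]=0x7 ⇒ %r7
off 0x02: read 1b 17 as little → 0x171b
  op=0x171b>>12=0x1 ⇒ shli (RI)
  rd@[11:8]=0x7 ⇒ %r7
  imm@[7:0]=0x1b ⇒ #27
off 0x04: read 00 c0 as little → 0xc000
  op=0xc000>>12=0xc ⇒ bnz (J)
  imm@[11:0]=0x0 ⇒ #0

add %r13, %r7; shli %r7, #27; bnz #0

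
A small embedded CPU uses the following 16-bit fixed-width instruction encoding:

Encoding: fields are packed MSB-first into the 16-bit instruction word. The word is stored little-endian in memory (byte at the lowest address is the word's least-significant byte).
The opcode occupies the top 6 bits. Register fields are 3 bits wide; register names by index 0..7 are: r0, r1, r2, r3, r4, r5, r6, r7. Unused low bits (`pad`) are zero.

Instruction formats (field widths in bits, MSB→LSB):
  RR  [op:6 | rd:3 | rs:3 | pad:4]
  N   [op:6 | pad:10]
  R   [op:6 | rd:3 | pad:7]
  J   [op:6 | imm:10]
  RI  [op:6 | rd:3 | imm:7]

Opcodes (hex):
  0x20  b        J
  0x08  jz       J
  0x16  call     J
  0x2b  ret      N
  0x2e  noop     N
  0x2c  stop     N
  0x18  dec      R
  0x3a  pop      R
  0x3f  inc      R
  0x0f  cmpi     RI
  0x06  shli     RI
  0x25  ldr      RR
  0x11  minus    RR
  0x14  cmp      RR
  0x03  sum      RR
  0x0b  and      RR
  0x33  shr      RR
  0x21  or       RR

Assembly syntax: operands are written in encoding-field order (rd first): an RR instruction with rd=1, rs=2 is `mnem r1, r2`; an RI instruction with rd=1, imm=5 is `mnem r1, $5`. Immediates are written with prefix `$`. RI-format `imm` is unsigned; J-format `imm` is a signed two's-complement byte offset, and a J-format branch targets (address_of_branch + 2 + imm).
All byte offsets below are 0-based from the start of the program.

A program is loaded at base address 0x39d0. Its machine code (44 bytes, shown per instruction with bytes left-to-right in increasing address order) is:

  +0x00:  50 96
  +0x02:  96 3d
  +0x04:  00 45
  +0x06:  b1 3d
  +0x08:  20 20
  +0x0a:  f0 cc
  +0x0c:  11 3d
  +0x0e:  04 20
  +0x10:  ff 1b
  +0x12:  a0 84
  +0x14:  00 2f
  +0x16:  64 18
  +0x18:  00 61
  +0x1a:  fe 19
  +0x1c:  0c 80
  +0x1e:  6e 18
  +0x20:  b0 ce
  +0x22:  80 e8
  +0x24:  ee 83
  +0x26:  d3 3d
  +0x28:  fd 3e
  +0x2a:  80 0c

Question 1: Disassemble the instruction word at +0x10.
+0x10: ff 1b ⇒ word 0x1bff (little)
  opcode bits[15:10]=0x6: shli/RI
  [9:7] rd=7 = r7
  [6:0] imm=127 = $127

shli r7, $127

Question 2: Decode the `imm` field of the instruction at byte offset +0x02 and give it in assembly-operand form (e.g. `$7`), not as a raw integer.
@+02  little-endian(96 3d) = 0x3d96
  top 6b → 0xf → cmpi [RI]
  rd@[9:7]=0x3 ⇒ r3
  imm@[6:0]=0x16 ⇒ $22

$22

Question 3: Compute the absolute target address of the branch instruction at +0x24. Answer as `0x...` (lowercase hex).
off 0x24: read ee 83 as little → 0x83ee
  top 6b → 0x20 → b [J]
  imm: (w>>0)&0x3ff=0x3ee (s10→-18) → $-18
  target = base 0x39d0 + off 0x24 + 2 + imm -18 = 0x39e4

0x39e4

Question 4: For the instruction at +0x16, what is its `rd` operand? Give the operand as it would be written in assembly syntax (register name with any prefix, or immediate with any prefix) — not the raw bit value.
r0

@+16  little-endian(64 18) = 0x1864
  top 6b → 0x6 → shli [RI]
  [9:7] rd=0 = r0
  [6:0] imm=100 = $100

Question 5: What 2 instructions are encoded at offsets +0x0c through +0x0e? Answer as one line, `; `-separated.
@+0c  little-endian(11 3d) = 0x3d11
  top 6b → 0xf → cmpi [RI]
  rd@[9:7]=0x2 ⇒ r2
  imm@[6:0]=0x11 ⇒ $17
@+0e  little-endian(04 20) = 0x2004
  top 6b → 0x8 → jz [J]
  imm@[9:0]=0x4 ⇒ $4

cmpi r2, $17; jz $4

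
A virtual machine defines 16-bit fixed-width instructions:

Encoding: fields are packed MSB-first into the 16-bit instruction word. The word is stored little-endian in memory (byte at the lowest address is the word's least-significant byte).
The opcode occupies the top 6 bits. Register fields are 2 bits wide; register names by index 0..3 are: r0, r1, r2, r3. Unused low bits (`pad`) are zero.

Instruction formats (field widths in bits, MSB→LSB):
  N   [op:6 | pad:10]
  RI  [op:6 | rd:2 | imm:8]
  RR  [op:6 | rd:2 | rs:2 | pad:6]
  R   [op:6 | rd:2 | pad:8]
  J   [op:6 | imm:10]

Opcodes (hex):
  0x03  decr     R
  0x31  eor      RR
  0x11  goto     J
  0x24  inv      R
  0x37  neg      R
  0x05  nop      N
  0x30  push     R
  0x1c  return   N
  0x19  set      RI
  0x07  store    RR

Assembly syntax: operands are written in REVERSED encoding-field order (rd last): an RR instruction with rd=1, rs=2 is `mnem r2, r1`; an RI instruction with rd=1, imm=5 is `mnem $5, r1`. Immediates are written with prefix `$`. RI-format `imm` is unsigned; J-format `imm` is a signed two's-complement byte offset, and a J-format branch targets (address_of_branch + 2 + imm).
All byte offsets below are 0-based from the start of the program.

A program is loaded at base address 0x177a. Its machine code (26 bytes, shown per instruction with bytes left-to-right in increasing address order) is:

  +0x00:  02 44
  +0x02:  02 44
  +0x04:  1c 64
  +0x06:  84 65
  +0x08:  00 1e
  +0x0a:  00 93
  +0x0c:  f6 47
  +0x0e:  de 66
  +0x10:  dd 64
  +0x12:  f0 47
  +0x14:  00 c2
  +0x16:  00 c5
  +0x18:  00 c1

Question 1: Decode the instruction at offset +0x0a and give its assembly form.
[0a] 00 93 → 0x9300
  op=0x9300>>10=0x24 ⇒ inv (R)
  rd@[9:8]=0x3 ⇒ r3

inv r3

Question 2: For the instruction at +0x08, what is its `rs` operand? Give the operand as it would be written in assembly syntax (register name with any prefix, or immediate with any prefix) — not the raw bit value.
+0x08: 00 1e ⇒ word 0x1e00 (little)
  opcode bits[15:10]=0x7: store/RR
  [9:8] rd=2 = r2
  [7:6] rs=0 = r0

r0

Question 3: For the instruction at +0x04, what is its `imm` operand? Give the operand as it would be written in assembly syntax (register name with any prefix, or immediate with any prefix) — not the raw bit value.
[04] 1c 64 → 0x641c
  top 6b → 0x19 → set [RI]
  [9:8] rd=0 = r0
  [7:0] imm=28 = $28

$28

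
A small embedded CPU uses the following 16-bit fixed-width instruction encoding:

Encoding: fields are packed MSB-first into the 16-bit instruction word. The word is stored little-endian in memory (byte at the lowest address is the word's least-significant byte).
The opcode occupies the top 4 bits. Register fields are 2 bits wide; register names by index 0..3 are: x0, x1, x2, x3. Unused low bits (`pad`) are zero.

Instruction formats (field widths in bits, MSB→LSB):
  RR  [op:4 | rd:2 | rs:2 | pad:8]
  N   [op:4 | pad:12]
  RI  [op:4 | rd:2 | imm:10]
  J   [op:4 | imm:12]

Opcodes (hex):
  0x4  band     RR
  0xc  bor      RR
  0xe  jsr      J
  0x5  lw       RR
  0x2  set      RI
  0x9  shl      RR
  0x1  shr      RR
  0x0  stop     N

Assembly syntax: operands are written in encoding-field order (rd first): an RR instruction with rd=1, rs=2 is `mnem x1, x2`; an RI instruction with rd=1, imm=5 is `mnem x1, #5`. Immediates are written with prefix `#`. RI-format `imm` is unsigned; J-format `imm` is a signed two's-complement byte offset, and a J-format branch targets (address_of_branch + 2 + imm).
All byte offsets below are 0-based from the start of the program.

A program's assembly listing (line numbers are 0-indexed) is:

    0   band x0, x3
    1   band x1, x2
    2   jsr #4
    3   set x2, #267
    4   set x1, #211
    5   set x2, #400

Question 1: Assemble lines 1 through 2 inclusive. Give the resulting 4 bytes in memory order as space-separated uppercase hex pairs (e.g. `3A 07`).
00 46 04 E0

line 1 (band): pack op=0x4:4|rd=1:2|rs=2:2|pad=0:8 = 0x4600; little→ 00 46
line 2 (jsr): pack op=0xe:4|imm=4:12 = 0xe004; little→ 04 e0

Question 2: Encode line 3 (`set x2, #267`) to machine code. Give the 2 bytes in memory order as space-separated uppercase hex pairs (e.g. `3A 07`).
0B 29

L3: set op=0x2:4|rd=2:2|imm=267:10 ⇒ 0x290b ⇒ little 0b 29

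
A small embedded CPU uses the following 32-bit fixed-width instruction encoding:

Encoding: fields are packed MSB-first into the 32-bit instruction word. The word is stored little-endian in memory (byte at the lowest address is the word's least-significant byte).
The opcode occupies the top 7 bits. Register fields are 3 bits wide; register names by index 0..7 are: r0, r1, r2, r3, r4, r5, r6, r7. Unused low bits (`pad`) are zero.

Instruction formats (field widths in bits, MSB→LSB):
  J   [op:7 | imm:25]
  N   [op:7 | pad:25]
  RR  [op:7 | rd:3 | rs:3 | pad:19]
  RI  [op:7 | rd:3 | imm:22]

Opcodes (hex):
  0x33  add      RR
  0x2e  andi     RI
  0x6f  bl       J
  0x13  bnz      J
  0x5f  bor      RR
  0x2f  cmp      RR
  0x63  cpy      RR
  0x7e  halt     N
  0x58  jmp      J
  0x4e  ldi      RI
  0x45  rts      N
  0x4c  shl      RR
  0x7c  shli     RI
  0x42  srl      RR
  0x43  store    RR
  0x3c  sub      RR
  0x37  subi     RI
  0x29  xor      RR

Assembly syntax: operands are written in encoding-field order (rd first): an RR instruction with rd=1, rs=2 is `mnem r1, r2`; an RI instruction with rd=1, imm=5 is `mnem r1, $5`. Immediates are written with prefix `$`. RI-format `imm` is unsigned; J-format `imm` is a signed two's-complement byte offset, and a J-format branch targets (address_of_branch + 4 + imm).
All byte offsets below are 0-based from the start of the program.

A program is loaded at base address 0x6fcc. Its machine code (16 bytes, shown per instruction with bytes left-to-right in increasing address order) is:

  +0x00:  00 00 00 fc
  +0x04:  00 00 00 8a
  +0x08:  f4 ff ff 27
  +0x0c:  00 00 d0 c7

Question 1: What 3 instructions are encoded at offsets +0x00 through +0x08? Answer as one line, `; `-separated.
halt; rts; bnz $-12

+0x00: 00 00 00 fc ⇒ word 0xfc000000 (little)
  opcode bits[31:25]=0x7e: halt/N
+0x04: 00 00 00 8a ⇒ word 0x8a000000 (little)
  opcode bits[31:25]=0x45: rts/N
+0x08: f4 ff ff 27 ⇒ word 0x27fffff4 (little)
  opcode bits[31:25]=0x13: bnz/J
  imm@[24:0]=0x1fffff4 (s25→-12) ⇒ $-12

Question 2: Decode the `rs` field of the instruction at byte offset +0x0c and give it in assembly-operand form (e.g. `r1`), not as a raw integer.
r2

off 0x0c: read 00 00 d0 c7 as little → 0xc7d00000
  opcode bits[31:25]=0x63: cpy/RR
  rd: (w>>22)&0x7=0x7 → r7
  rs: (w>>19)&0x7=0x2 → r2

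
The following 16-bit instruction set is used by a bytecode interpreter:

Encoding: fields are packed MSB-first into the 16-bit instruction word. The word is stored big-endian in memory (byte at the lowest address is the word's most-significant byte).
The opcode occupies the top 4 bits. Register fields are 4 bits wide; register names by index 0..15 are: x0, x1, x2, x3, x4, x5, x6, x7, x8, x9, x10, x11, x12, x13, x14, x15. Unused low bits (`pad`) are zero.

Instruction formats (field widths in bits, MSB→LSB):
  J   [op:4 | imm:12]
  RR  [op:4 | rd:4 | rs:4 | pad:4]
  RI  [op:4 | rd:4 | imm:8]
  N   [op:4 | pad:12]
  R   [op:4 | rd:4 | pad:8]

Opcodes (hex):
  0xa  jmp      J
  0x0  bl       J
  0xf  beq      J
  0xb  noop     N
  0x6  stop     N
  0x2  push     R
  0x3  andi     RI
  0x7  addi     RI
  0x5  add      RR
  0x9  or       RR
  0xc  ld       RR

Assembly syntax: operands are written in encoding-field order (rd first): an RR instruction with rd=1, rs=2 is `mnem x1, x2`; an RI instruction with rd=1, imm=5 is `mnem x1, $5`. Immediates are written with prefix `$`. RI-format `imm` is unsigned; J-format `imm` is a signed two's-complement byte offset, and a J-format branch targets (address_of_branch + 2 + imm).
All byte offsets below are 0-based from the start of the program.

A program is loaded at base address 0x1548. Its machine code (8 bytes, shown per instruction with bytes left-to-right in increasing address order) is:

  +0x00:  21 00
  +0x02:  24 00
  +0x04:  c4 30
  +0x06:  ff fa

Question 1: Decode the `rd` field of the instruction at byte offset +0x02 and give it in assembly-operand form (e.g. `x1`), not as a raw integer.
@+02  big-endian(24 00) = 0x2400
  opcode bits[15:12]=0x2: push/R
  rd@[11:8]=0x4 ⇒ x4

x4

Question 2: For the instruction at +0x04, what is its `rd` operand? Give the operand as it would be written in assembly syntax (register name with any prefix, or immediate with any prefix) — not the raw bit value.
off 0x04: read c4 30 as big → 0xc430
  top 4b → 0xc → ld [RR]
  rd: (w>>8)&0xf=0x4 → x4
  rs: (w>>4)&0xf=0x3 → x3

x4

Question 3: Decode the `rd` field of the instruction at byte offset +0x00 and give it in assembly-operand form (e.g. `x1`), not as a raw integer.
[00] 21 00 → 0x2100
  op=0x2100>>12=0x2 ⇒ push (R)
  rd: (w>>8)&0xf=0x1 → x1

x1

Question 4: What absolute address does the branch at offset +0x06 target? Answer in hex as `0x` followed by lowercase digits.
[06] ff fa → 0xfffa
  top 4b → 0xf → beq [J]
  imm@[11:0]=0xffa (s12→-6) ⇒ $-6
  target = base 0x1548 + off 0x06 + 2 + imm -6 = 0x154a

0x154a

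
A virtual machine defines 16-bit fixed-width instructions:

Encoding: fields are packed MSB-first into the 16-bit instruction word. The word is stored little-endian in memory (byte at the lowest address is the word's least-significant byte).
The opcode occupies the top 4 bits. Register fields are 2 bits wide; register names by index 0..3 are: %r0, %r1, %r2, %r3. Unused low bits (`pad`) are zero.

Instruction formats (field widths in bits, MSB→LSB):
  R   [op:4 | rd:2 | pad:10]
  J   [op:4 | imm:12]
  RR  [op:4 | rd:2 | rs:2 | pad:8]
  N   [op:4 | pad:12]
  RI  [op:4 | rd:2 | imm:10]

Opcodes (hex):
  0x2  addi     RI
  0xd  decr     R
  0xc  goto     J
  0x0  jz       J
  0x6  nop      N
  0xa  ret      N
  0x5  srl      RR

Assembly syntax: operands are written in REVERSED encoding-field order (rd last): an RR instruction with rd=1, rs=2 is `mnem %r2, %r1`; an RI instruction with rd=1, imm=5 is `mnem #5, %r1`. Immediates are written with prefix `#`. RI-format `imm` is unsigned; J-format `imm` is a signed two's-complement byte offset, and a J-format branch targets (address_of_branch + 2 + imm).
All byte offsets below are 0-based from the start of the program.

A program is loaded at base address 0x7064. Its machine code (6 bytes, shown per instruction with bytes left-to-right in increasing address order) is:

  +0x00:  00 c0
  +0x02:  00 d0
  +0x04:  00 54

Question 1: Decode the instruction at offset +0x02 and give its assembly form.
decr %r0

+0x02: 00 d0 ⇒ word 0xd000 (little)
  top 4b → 0xd → decr [R]
  rd: (w>>10)&0x3=0x0 → %r0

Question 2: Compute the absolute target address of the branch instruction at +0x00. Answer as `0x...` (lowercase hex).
0x7066

off 0x00: read 00 c0 as little → 0xc000
  op=0xc000>>12=0xc ⇒ goto (J)
  imm: (w>>0)&0xfff=0x0 → #0
  target = base 0x7064 + off 0x00 + 2 + imm 0 = 0x7066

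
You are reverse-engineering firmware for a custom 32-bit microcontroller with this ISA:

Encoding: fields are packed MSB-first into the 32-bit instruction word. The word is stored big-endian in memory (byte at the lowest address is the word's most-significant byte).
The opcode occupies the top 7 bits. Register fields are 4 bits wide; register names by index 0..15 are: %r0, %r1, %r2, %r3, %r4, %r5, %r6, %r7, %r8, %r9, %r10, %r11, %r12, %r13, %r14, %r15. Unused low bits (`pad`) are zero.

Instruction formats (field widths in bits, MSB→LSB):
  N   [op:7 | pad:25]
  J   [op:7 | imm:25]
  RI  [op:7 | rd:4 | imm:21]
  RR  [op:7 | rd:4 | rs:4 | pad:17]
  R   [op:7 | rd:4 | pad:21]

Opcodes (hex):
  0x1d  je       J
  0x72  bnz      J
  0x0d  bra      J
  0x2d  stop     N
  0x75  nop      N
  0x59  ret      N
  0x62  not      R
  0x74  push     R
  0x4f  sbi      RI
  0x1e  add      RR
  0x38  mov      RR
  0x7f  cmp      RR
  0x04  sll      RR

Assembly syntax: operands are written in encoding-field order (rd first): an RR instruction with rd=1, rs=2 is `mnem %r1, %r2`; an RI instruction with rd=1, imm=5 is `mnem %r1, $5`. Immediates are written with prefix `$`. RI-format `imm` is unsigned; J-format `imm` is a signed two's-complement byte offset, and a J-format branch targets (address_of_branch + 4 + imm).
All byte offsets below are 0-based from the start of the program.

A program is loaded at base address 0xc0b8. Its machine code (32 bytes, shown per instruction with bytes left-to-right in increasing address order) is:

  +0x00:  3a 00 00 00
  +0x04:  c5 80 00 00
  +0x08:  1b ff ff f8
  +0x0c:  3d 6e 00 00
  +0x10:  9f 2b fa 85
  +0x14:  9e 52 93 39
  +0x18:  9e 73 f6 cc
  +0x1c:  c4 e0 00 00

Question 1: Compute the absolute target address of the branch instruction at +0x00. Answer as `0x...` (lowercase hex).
off 0x00: read 3a 00 00 00 as big → 0x3a000000
  op=0x3a000000>>25=0x1d ⇒ je (J)
  [24:0] imm=0 = $0
  target = base 0xc0b8 + off 0x00 + 4 + imm 0 = 0xc0bc

0xc0bc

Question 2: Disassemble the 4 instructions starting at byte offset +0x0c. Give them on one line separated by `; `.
+0x0c: 3d 6e 00 00 ⇒ word 0x3d6e0000 (big)
  opcode bits[31:25]=0x1e: add/RR
  [24:21] rd=11 = %r11
  [20:17] rs=7 = %r7
+0x10: 9f 2b fa 85 ⇒ word 0x9f2bfa85 (big)
  opcode bits[31:25]=0x4f: sbi/RI
  [24:21] rd=9 = %r9
  [20:0] imm=785029 = $785029
+0x14: 9e 52 93 39 ⇒ word 0x9e529339 (big)
  opcode bits[31:25]=0x4f: sbi/RI
  [24:21] rd=2 = %r2
  [20:0] imm=1217337 = $1217337
+0x18: 9e 73 f6 cc ⇒ word 0x9e73f6cc (big)
  opcode bits[31:25]=0x4f: sbi/RI
  [24:21] rd=3 = %r3
  [20:0] imm=1308364 = $1308364

add %r11, %r7; sbi %r9, $785029; sbi %r2, $1217337; sbi %r3, $1308364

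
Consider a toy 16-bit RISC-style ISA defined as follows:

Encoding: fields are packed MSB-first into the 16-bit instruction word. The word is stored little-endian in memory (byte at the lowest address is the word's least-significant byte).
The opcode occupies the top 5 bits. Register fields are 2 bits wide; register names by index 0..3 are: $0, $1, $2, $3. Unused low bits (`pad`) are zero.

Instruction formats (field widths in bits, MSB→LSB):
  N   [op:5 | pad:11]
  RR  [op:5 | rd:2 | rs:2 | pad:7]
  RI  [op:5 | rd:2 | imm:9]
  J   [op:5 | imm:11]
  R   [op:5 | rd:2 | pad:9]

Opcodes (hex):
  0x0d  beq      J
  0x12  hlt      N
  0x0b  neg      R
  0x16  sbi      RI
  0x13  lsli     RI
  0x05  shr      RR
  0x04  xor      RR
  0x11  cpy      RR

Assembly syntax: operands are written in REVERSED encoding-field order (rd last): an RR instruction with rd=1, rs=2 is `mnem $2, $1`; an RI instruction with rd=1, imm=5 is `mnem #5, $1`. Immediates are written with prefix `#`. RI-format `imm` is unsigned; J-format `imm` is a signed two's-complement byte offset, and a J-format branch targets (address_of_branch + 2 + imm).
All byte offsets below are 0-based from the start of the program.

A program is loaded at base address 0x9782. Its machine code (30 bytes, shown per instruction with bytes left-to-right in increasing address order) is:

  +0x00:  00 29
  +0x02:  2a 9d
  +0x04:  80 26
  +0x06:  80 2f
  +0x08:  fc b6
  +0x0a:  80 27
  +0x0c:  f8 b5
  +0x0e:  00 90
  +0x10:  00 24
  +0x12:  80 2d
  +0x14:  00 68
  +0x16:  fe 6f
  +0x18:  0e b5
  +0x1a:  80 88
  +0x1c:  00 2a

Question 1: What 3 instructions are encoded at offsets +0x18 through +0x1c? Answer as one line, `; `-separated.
+0x18: 0e b5 ⇒ word 0xb50e (little)
  op=0xb50e>>11=0x16 ⇒ sbi (RI)
  [10:9] rd=2 = $2
  [8:0] imm=270 = #270
+0x1a: 80 88 ⇒ word 0x8880 (little)
  op=0x8880>>11=0x11 ⇒ cpy (RR)
  [10:9] rd=0 = $0
  [8:7] rs=1 = $1
+0x1c: 00 2a ⇒ word 0x2a00 (little)
  op=0x2a00>>11=0x5 ⇒ shr (RR)
  [10:9] rd=1 = $1
  [8:7] rs=0 = $0

sbi #270, $2; cpy $1, $0; shr $0, $1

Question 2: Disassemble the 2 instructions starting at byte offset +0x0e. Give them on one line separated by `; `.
+0x0e: 00 90 ⇒ word 0x9000 (little)
  op=0x9000>>11=0x12 ⇒ hlt (N)
+0x10: 00 24 ⇒ word 0x2400 (little)
  op=0x2400>>11=0x4 ⇒ xor (RR)
  rd@[10:9]=0x2 ⇒ $2
  rs@[8:7]=0x0 ⇒ $0

hlt; xor $0, $2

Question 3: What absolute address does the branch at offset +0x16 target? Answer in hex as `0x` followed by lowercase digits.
0x9798

off 0x16: read fe 6f as little → 0x6ffe
  top 5b → 0xd → beq [J]
  [10:0] imm=2046 (s11→-2) = #-2
  target = base 0x9782 + off 0x16 + 2 + imm -2 = 0x9798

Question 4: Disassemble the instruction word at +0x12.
shr $3, $2

+0x12: 80 2d ⇒ word 0x2d80 (little)
  op=0x2d80>>11=0x5 ⇒ shr (RR)
  rd: (w>>9)&0x3=0x2 → $2
  rs: (w>>7)&0x3=0x3 → $3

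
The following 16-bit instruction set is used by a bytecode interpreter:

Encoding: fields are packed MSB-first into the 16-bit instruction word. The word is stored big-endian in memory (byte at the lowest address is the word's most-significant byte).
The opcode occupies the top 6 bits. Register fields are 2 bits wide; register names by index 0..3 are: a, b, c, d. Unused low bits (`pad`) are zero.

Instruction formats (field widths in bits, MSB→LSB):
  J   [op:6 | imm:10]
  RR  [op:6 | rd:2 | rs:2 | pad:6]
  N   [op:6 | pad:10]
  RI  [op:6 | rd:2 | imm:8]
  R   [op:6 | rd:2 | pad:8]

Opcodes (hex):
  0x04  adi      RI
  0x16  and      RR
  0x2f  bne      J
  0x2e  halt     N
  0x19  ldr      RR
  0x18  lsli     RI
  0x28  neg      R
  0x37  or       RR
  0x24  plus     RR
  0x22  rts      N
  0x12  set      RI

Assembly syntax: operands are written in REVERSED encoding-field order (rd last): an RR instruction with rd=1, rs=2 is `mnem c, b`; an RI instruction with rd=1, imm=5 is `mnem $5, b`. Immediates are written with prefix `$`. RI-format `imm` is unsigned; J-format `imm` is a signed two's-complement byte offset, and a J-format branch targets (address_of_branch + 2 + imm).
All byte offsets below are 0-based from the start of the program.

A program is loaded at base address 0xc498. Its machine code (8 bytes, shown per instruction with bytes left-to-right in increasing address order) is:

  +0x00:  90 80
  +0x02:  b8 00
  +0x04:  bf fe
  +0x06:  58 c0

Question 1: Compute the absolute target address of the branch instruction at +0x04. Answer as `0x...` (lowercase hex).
0xc49c

@+04  big-endian(bf fe) = 0xbffe
  top 6b → 0x2f → bne [J]
  imm@[9:0]=0x3fe (s10→-2) ⇒ $-2
  target = base 0xc498 + off 0x04 + 2 + imm -2 = 0xc49c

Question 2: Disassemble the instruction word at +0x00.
@+00  big-endian(90 80) = 0x9080
  opcode bits[15:10]=0x24: plus/RR
  [9:8] rd=0 = a
  [7:6] rs=2 = c

plus c, a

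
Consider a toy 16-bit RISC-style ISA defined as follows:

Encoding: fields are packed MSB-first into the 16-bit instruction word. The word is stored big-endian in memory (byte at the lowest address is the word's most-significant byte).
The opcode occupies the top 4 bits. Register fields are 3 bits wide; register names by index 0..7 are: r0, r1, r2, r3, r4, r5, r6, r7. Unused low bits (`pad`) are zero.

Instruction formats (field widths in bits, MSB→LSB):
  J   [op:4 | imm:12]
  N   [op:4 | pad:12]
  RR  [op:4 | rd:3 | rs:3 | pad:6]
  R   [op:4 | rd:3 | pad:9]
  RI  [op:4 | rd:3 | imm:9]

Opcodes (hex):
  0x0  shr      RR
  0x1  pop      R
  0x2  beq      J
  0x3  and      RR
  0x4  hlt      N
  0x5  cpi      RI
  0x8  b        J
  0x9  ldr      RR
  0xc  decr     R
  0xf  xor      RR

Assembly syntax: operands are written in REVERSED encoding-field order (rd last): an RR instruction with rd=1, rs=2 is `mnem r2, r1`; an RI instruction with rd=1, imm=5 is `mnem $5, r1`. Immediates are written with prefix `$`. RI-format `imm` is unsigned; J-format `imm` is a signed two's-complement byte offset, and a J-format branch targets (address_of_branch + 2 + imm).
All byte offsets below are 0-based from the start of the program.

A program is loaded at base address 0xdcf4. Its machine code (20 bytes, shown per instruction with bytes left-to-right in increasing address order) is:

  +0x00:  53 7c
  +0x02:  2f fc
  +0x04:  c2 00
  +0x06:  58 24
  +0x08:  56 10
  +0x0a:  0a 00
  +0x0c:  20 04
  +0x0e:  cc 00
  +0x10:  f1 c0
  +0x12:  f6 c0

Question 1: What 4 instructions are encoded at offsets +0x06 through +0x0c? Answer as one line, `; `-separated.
cpi $36, r4; cpi $16, r3; shr r0, r5; beq $4

off 0x06: read 58 24 as big → 0x5824
  opcode bits[15:12]=0x5: cpi/RI
  [11:9] rd=4 = r4
  [8:0] imm=36 = $36
off 0x08: read 56 10 as big → 0x5610
  opcode bits[15:12]=0x5: cpi/RI
  [11:9] rd=3 = r3
  [8:0] imm=16 = $16
off 0x0a: read 0a 00 as big → 0x0a00
  opcode bits[15:12]=0x0: shr/RR
  [11:9] rd=5 = r5
  [8:6] rs=0 = r0
off 0x0c: read 20 04 as big → 0x2004
  opcode bits[15:12]=0x2: beq/J
  [11:0] imm=4 = $4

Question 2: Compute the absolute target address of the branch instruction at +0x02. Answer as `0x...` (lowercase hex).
[02] 2f fc → 0x2ffc
  op=0x2ffc>>12=0x2 ⇒ beq (J)
  imm@[11:0]=0xffc (s12→-4) ⇒ $-4
  target = base 0xdcf4 + off 0x02 + 2 + imm -4 = 0xdcf4

0xdcf4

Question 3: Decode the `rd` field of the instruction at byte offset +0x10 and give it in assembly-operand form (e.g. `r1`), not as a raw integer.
[10] f1 c0 → 0xf1c0
  op=0xf1c0>>12=0xf ⇒ xor (RR)
  rd@[11:9]=0x0 ⇒ r0
  rs@[8:6]=0x7 ⇒ r7

r0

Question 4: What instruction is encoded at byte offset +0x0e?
decr r6

[0e] cc 00 → 0xcc00
  op=0xcc00>>12=0xc ⇒ decr (R)
  rd@[11:9]=0x6 ⇒ r6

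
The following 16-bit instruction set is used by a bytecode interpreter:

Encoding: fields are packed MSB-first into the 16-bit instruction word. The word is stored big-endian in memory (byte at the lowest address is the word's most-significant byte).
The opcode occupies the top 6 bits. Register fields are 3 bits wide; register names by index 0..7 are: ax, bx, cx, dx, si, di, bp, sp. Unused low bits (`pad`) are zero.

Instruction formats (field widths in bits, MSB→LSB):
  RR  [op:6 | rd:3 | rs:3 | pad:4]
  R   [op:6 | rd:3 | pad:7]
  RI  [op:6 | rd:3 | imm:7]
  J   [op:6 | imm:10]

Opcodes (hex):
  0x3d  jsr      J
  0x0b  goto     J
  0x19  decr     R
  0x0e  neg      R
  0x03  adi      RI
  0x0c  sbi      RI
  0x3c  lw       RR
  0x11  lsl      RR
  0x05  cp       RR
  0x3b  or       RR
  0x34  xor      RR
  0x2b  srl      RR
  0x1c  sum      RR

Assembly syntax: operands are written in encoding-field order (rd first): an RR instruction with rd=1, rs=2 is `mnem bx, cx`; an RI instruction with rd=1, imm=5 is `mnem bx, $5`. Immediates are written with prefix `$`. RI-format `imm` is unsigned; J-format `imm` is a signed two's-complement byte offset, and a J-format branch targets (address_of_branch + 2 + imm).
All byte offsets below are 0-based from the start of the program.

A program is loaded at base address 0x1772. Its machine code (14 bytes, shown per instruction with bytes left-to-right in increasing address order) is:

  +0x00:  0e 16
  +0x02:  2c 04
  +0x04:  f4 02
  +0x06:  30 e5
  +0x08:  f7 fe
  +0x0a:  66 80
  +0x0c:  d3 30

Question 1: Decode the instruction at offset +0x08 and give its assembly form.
[08] f7 fe → 0xf7fe
  opcode bits[15:10]=0x3d: jsr/J
  imm: (w>>0)&0x3ff=0x3fe (s10→-2) → $-2

jsr $-2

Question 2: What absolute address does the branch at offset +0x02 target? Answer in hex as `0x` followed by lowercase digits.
0x177a

[02] 2c 04 → 0x2c04
  opcode bits[15:10]=0xb: goto/J
  imm@[9:0]=0x4 ⇒ $4
  target = base 0x1772 + off 0x02 + 2 + imm 4 = 0x177a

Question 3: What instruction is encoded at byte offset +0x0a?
decr di

off 0x0a: read 66 80 as big → 0x6680
  op=0x6680>>10=0x19 ⇒ decr (R)
  rd: (w>>7)&0x7=0x5 → di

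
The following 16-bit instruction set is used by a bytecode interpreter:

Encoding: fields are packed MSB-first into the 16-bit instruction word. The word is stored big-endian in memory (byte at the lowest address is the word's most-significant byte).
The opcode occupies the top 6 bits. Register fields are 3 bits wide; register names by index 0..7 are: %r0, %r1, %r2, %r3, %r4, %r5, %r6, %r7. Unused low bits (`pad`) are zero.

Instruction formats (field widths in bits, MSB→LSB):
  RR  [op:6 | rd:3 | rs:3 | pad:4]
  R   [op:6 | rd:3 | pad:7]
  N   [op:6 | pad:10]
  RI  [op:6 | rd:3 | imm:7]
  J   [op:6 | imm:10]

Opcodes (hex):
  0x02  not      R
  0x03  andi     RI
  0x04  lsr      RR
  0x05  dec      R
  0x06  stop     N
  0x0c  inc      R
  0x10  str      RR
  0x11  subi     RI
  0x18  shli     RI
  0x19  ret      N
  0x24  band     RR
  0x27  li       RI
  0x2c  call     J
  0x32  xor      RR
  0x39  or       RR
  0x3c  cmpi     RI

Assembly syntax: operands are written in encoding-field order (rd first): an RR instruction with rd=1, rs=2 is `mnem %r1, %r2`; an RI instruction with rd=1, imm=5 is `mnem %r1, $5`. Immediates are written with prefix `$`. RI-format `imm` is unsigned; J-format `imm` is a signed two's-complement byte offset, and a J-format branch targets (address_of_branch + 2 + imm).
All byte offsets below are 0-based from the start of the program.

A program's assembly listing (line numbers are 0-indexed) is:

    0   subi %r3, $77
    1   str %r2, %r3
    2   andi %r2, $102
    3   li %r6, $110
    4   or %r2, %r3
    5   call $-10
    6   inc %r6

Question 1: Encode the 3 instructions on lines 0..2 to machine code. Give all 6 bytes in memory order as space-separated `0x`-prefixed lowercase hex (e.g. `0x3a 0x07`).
0x45 0xcd 0x41 0x30 0x0d 0x66

0. subi fields op=0x11:6|rd=3:3|imm=77:7 → word 45cdh → 45 cd
1. str fields op=0x10:6|rd=2:3|rs=3:3|pad=0:4 → word 4130h → 41 30
2. andi fields op=0x3:6|rd=2:3|imm=102:7 → word 0d66h → 0d 66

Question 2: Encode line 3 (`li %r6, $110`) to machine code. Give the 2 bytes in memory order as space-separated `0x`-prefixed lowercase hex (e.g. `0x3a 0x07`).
0x9f 0x6e

line 3 (li): pack op=0x27:6|rd=6:3|imm=110:7 = 0x9f6e; big→ 9f 6e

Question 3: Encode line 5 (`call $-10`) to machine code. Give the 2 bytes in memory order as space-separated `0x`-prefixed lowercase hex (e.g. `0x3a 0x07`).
0xb3 0xf6

L5: call op=0x2c:6|imm=-10:10 ⇒ 0xb3f6 ⇒ big b3 f6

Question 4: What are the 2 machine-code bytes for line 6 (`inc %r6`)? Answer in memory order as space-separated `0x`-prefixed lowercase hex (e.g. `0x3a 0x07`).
0x33 0x00

line 6 (inc): pack op=0xc:6|rd=6:3|pad=0:7 = 0x3300; big→ 33 00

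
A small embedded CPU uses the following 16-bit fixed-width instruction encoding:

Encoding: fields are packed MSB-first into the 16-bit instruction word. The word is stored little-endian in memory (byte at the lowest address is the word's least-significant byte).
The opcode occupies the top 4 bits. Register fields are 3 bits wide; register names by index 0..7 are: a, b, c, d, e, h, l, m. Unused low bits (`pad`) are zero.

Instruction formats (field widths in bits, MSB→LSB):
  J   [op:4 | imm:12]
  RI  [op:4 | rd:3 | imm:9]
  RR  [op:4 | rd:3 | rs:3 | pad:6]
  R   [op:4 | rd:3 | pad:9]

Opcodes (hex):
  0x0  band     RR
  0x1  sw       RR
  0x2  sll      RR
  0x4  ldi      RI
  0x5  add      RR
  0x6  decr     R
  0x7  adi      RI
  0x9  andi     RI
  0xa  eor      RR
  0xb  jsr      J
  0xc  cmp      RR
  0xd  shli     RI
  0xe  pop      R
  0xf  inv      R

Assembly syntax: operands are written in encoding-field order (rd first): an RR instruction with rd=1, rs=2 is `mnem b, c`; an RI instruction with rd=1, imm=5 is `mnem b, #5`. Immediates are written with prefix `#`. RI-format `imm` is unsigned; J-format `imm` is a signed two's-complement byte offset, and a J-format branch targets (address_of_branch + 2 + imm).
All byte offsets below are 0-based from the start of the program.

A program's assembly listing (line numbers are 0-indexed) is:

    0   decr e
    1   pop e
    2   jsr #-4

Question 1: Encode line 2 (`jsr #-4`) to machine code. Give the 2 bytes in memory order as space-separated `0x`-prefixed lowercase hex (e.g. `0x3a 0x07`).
2. jsr fields op=0xb:4|imm=-4:12 → word bffch → fc bf

0xfc 0xbf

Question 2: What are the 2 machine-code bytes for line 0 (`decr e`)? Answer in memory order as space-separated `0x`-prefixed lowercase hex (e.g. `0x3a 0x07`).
0x00 0x68

0. decr fields op=0x6:4|rd=4:3|pad=0:9 → word 6800h → 00 68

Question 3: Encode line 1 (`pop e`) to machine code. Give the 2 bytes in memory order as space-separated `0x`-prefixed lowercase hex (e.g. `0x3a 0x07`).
line 1 (pop): pack op=0xe:4|rd=4:3|pad=0:9 = 0xe800; little→ 00 e8

0x00 0xe8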